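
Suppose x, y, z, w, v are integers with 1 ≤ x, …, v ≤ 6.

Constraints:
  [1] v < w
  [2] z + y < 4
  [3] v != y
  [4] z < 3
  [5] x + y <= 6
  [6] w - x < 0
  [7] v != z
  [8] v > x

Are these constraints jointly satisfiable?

Unsatisfiable

Constraints 1, 6, and 8 give x < v, v < w, w < x. Chaining: x < v < w < x, which forces x < x — impossible.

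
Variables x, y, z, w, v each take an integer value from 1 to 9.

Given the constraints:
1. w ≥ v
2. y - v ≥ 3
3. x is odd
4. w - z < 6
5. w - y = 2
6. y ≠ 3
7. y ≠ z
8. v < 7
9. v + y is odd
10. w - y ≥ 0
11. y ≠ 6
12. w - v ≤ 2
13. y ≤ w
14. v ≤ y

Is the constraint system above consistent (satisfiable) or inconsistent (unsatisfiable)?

Constraints 2, 10, and 12 give v − w ≥ -2, w − y ≥ 0, y − v ≥ 3.
Adding all 3 inequalities: the left sides telescope to 0, and the right sides sum to (-2) + 0 + 3 = 1. So 0 ≥ 1, which is false.

Unsatisfiable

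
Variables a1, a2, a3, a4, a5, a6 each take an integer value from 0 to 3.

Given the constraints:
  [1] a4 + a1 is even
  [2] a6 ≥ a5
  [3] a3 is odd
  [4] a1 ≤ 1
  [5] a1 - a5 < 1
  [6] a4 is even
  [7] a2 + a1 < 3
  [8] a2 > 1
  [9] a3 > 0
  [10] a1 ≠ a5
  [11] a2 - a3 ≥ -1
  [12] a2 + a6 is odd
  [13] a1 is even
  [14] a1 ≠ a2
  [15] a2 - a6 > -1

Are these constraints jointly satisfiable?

Satisfiable

One satisfying assignment is a1 = 0, a2 = 2, a3 = 1, a4 = 0, a5 = 1, a6 = 1.
For the less obvious constraints — constraint 5: a1 - a5 = -1; constraint 7: a2 + a1 = 2 — and the others hold by inspection.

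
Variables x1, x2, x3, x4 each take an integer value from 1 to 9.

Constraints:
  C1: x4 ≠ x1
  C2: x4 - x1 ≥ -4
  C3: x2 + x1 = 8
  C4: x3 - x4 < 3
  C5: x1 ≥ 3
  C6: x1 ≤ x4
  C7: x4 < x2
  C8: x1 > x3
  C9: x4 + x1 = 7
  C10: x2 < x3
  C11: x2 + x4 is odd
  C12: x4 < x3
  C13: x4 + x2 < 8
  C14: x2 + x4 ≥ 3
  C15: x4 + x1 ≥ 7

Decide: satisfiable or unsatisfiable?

Constraints 6, 7, 8, and 10 give x4 < x2, x2 < x3, x3 < x1, x1 ≤ x4. Chaining: x4 < x2 < x3 < x1 ≤ x4, which forces x4 < x4 — impossible.

Unsatisfiable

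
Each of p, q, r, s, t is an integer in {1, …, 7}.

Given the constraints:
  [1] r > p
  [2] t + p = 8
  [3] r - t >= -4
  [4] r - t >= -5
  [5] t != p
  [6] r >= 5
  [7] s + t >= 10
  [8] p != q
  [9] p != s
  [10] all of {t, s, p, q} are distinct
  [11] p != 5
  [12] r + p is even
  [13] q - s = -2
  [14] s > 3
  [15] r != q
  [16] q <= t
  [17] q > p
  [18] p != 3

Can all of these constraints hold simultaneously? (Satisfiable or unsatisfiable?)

Satisfiable

The assignment p = 1, q = 4, r = 5, s = 6, t = 7 works:
  constraint 2 holds since t + p = 8.
  constraint 3 holds since r - t = -2.
  constraint 4 holds since r - t = -2.
The rest check out directly.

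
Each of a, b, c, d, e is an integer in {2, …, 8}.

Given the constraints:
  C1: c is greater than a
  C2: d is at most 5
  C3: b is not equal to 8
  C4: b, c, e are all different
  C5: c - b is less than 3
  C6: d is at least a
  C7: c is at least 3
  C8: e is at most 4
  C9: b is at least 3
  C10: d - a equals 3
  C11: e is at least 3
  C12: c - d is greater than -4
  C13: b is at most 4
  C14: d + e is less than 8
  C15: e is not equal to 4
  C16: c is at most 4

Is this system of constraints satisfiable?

Constraints 7, 8, 9, 11, 13, and 16 confine each of b, c, e to the 2 values {3, 4}.
Constraint 4 requires all 3 of them to be distinct, but only 2 values are available — impossible by the pigeonhole principle.

Unsatisfiable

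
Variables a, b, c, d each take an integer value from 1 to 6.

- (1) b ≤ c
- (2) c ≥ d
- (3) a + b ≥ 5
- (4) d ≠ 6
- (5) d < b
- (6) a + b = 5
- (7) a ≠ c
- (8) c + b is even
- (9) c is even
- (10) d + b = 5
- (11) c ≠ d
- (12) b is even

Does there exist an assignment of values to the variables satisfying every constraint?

Satisfiable

Setting (a, b, c, d) = (1, 4, 4, 1) satisfies everything: constraint 3: a + b = 5; constraint 6: a + b = 5; constraint 10: d + b = 5, and the others follow.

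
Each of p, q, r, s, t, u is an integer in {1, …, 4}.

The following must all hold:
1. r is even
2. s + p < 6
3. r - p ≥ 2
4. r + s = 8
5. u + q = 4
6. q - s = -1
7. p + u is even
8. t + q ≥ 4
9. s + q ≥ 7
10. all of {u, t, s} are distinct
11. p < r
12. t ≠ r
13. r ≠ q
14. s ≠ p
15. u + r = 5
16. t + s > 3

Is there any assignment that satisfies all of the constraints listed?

One satisfying assignment is p = 1, q = 3, r = 4, s = 4, t = 2, u = 1.
For the less obvious constraints — constraint 2: s + p = 5; constraint 3: r - p = 3; constraint 4: r + s = 8 — and the others hold by inspection.

Satisfiable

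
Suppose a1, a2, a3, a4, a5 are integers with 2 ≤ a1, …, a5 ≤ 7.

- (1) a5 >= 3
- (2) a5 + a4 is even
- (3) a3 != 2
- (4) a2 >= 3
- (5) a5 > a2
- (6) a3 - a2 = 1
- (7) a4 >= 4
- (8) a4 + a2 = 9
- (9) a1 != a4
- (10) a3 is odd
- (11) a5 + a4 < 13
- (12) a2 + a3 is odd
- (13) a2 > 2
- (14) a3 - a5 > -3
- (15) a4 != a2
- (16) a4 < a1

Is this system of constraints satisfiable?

Satisfiable

Try a1 = 7, a2 = 4, a3 = 5, a4 = 5, a5 = 5.
Check constraint 6: a3 - a2 = 1; constraint 8: a4 + a2 = 9. The remaining constraints are straightforward to verify.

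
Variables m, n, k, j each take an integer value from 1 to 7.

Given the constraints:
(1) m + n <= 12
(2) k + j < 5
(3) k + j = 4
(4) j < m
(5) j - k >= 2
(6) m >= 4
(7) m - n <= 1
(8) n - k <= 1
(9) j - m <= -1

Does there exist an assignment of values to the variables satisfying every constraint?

Unsatisfiable

Constraints 5, 7, 8, and 9 give m − j ≥ 1, j − k ≥ 2, k − n ≥ -1, n − m ≥ -1.
Adding all 4 inequalities: the left sides telescope to 0, and the right sides sum to 1 + 2 + (-1) + (-1) = 1. So 0 ≥ 1, which is false.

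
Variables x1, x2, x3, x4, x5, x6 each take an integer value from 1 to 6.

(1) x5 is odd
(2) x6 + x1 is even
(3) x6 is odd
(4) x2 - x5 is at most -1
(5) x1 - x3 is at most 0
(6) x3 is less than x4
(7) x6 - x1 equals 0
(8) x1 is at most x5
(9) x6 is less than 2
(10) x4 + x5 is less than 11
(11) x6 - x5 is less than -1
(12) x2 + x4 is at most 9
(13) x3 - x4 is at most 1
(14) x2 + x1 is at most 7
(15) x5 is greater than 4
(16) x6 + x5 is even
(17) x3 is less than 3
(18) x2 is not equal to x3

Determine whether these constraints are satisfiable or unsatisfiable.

Satisfiable

The assignment x1 = 1, x2 = 3, x3 = 2, x4 = 4, x5 = 5, x6 = 1 works:
  constraint 4 holds since x2 - x5 = -2.
  constraint 5 holds since x1 - x3 = -1.
  constraint 7 holds since x6 - x1 = 0.
The rest check out directly.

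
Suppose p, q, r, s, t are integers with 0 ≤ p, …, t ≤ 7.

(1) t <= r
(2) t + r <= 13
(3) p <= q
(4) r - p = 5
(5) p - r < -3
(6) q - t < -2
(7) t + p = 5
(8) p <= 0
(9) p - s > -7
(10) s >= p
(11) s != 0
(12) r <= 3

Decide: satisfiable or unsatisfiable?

Unsatisfiable

From constraints 1 and 12: t ≤ r ≤ 3. From constraint 8: p ≤ 0. Hence t + p ≤ 3. But constraint 7 requires t + p = 5, and 5 > 3. Contradiction.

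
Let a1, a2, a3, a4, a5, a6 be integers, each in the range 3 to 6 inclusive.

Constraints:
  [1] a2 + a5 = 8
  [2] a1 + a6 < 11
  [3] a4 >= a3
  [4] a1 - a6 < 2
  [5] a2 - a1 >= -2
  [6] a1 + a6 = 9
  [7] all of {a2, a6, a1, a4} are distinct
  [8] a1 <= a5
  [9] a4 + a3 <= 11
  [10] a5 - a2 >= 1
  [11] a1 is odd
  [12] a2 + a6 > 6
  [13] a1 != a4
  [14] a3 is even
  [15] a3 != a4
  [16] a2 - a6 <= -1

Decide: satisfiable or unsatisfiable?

Try a1 = 5, a2 = 3, a3 = 4, a4 = 6, a5 = 5, a6 = 4.
Check constraint 1: a2 + a5 = 8; constraint 2: a1 + a6 = 9. The remaining constraints are straightforward to verify.

Satisfiable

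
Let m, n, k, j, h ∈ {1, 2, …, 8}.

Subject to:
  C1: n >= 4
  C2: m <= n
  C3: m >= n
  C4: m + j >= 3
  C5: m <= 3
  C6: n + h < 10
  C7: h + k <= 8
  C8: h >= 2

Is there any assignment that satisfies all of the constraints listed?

Unsatisfiable

From constraints 1 and 3: m ≥ n and n ≥ 4, so m ≥ 4. From constraint 5: m ≤ 3. But 3 < 4, so no value of m works.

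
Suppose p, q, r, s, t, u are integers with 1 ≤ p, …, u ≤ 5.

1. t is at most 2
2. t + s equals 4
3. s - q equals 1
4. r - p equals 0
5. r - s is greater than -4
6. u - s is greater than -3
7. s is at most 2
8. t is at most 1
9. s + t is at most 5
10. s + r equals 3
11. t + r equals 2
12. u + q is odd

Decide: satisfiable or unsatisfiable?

Unsatisfiable

From constraint 8: t ≤ 1. From constraint 7: s ≤ 2. Hence t + s ≤ 3. But constraint 2 requires t + s = 4, and 4 > 3. Contradiction.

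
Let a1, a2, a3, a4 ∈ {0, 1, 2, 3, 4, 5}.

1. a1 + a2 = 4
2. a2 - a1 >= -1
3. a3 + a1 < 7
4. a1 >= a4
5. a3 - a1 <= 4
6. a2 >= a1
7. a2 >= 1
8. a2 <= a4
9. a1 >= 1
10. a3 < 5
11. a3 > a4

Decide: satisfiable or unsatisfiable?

Satisfiable

Take a1 = 2, a2 = 2, a3 = 4, a4 = 2. Then constraint 1: a1 + a2 = 4; constraint 2: a2 - a1 = 0; constraint 3: a3 + a1 = 6, and every other listed constraint is also met.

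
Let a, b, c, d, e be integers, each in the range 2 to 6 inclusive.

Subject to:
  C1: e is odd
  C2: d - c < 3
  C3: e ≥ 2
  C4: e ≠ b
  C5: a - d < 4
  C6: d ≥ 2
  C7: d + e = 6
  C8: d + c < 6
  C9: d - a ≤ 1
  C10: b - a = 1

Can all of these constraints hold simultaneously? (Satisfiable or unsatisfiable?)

Satisfiable

Take a = 4, b = 5, c = 2, d = 3, e = 3. Then constraint 2: d - c = 1; constraint 5: a - d = 1; constraint 7: d + e = 6, and every other listed constraint is also met.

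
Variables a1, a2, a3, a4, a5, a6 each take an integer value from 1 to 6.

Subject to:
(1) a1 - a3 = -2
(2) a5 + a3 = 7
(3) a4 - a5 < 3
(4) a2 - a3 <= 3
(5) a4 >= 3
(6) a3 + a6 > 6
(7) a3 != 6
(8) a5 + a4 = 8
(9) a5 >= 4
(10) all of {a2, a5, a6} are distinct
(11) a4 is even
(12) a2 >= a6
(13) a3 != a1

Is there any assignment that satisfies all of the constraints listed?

Satisfiable

Setting (a1, a2, a3, a4, a5, a6) = (1, 6, 3, 4, 4, 5) satisfies everything: constraint 1: a1 - a3 = -2; constraint 2: a5 + a3 = 7; constraint 3: a4 - a5 = 0, and the others follow.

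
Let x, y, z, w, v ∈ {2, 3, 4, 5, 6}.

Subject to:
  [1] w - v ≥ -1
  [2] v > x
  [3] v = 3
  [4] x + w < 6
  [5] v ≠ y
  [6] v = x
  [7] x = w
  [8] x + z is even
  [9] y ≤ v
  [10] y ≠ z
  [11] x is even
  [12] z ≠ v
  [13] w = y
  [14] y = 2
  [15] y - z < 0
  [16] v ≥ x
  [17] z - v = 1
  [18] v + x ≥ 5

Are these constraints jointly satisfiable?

Unsatisfiable

Constraint 3 fixes v = 3 and constraint 14 fixes y = 2. Constraints 6, 7, and 13 give v = x = w = y, so v = y. But 3 ≠ 2 — contradiction.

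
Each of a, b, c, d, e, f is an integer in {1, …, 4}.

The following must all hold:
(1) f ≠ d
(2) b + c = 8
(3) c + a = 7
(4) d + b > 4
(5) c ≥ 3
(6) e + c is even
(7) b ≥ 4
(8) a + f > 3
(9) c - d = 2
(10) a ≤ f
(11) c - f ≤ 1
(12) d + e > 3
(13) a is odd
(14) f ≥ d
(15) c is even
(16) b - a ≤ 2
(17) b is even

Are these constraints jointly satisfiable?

One satisfying assignment is a = 3, b = 4, c = 4, d = 2, e = 4, f = 3.
For the less obvious constraints — constraint 2: b + c = 8; constraint 3: c + a = 7; constraint 4: d + b = 6 — and the others hold by inspection.

Satisfiable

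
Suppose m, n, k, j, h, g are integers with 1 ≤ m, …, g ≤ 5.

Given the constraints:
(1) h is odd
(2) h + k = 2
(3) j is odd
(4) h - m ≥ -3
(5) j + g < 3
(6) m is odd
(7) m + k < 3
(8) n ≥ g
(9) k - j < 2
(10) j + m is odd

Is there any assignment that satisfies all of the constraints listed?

Constraint 3 makes j odd and constraint 6 makes m odd, so j + m must be even. Constraint 10 says j + m is odd — contradiction.

Unsatisfiable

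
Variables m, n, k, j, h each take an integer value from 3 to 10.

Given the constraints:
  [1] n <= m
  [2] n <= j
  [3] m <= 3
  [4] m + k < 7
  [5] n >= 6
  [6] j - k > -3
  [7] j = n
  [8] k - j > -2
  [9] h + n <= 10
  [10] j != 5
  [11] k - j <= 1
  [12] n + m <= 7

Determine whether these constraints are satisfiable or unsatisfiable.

Unsatisfiable

From constraint 5: n ≥ 6. From constraints 1 and 3: n ≤ m and m ≤ 3, so n ≤ 3. But 3 < 6, so no value of n works.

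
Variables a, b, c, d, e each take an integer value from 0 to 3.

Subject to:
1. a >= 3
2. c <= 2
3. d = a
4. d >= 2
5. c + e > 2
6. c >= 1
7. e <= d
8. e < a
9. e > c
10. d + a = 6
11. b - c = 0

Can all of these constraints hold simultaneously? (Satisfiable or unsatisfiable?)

Satisfiable

One satisfying assignment is a = 3, b = 1, c = 1, d = 3, e = 2.
For the less obvious constraints — constraint 5: c + e = 3; constraint 10: d + a = 6; constraint 11: b - c = 0 — and the others hold by inspection.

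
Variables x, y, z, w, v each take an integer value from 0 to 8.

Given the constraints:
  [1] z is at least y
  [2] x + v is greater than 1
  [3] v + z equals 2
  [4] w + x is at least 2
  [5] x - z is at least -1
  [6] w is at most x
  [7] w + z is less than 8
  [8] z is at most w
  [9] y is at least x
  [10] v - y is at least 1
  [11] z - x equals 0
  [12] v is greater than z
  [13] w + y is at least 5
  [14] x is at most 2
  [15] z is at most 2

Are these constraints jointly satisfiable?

From constraints 6 and 14: w ≤ x ≤ 2. From constraints 1 and 15: y ≤ z ≤ 2. Hence w + y ≤ 4. But constraint 13 requires w + y ≥ 5, and 5 > 4. Contradiction.

Unsatisfiable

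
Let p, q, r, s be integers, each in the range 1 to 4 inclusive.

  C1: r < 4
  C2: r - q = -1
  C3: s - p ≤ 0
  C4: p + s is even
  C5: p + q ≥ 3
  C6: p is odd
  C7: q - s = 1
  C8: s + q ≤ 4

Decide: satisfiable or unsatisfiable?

Satisfiable

Try p = 1, q = 2, r = 1, s = 1.
Check constraint 2: r - q = -1; constraint 3: s - p = 0; constraint 5: p + q = 3. The remaining constraints are straightforward to verify.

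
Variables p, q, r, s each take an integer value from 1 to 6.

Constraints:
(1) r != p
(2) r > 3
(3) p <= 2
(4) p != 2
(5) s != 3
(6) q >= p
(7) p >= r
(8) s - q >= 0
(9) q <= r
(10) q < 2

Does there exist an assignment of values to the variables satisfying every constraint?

Unsatisfiable

From constraint 2: r ≥ 4. From constraints 3 and 7: r ≤ p and p ≤ 2, so r ≤ 2. But 2 < 4, so no value of r works.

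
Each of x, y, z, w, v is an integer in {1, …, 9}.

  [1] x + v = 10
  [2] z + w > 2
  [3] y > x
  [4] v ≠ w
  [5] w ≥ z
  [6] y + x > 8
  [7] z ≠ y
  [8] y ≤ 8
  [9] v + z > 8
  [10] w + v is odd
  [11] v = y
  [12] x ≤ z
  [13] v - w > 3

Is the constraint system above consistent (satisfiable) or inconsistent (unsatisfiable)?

Satisfiable

One satisfying assignment is x = 2, y = 8, z = 2, w = 3, v = 8.
For the less obvious constraints — constraint 1: x + v = 10; constraint 2: z + w = 5 — and the others hold by inspection.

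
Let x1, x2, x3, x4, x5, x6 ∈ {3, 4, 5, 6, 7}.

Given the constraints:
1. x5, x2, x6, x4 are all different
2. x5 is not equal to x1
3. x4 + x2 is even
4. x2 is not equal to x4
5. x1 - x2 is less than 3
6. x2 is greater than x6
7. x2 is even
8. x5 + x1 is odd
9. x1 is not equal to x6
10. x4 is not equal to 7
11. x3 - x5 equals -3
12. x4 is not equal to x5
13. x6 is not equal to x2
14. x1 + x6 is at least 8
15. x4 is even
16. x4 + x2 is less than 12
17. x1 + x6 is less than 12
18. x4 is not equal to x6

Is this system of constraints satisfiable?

The assignment x1 = 6, x2 = 4, x3 = 4, x4 = 6, x5 = 7, x6 = 3 works:
  constraint 5 holds since x1 - x2 = 2.
  constraint 11 holds since x3 - x5 = -3.
The rest check out directly.

Satisfiable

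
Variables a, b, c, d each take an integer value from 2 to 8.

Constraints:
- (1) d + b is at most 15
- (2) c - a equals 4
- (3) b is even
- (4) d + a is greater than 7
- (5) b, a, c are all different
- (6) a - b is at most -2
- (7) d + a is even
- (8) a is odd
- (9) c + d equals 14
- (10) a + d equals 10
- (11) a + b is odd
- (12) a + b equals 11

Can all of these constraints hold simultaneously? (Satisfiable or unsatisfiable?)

Satisfiable

Take a = 3, b = 8, c = 7, d = 7. Then constraint 1: d + b = 15; constraint 2: c - a = 4; constraint 4: d + a = 10, and every other listed constraint is also met.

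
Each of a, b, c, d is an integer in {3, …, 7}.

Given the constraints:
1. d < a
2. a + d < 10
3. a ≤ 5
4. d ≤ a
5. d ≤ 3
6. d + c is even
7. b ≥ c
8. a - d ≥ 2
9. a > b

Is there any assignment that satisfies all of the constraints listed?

Satisfiable

Take a = 5, b = 4, c = 3, d = 3. Then constraint 2: a + d = 8; constraint 6: d + c = 6 is even; constraint 8: a - d = 2, and every other listed constraint is also met.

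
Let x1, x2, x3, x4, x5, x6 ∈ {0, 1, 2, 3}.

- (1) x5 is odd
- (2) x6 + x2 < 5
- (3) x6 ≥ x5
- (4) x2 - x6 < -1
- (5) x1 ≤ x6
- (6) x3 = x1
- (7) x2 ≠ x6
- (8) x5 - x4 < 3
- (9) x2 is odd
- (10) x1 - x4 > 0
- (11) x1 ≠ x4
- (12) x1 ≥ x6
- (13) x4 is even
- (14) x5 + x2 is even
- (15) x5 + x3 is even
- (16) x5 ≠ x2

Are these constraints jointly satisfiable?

The assignment x1 = 3, x2 = 1, x3 = 3, x4 = 2, x5 = 3, x6 = 3 works:
  constraint 2 holds since x6 + x2 = 4.
  constraint 4 holds since x2 - x6 = -2.
  constraint 8 holds since x5 - x4 = 1.
The rest check out directly.

Satisfiable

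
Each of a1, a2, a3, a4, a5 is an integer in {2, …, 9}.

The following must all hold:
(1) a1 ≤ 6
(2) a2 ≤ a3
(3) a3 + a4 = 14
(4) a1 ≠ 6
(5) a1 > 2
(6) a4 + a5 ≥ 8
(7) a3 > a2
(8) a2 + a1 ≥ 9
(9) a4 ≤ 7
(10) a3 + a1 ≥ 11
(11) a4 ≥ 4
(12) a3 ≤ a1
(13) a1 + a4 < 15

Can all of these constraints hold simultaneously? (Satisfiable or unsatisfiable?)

From constraints 1 and 12: a3 ≤ a1 ≤ 6. From constraint 9: a4 ≤ 7. Hence a3 + a4 ≤ 13. But constraint 3 requires a3 + a4 = 14, and 14 > 13. Contradiction.

Unsatisfiable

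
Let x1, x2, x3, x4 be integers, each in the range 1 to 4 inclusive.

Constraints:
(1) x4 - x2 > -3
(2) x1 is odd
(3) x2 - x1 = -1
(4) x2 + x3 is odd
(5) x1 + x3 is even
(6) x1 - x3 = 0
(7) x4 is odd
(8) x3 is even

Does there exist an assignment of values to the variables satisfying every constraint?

Unsatisfiable

Constraint 2 makes x1 odd and constraint 8 makes x3 even, so x1 + x3 must be odd. Constraint 5 says x1 + x3 is even — contradiction.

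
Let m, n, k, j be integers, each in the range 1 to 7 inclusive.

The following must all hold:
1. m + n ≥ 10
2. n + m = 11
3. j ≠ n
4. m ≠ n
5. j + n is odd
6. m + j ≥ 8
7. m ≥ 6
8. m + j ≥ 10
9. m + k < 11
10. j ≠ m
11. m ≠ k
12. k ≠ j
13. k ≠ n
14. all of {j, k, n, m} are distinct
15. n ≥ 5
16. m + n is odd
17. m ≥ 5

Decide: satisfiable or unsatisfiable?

Satisfiable

One satisfying assignment is m = 6, n = 5, k = 3, j = 4.
For the less obvious constraints — constraint 1: m + n = 11; constraint 2: n + m = 11; constraint 6: m + j = 10 — and the others hold by inspection.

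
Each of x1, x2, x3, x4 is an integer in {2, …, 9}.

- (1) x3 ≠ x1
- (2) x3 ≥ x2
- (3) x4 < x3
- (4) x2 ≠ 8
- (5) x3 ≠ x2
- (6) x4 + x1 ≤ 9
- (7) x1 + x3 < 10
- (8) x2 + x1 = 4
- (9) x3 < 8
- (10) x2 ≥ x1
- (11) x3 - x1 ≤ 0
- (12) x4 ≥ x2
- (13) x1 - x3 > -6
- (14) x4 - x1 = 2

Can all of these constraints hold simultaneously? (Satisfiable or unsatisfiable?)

Unsatisfiable

Constraints 3, 10, 11, and 12 give x3 ≤ x1, x1 ≤ x2, x2 ≤ x4, x4 < x3. Chaining: x3 ≤ x1 ≤ x2 ≤ x4 < x3, which forces x3 < x3 — impossible.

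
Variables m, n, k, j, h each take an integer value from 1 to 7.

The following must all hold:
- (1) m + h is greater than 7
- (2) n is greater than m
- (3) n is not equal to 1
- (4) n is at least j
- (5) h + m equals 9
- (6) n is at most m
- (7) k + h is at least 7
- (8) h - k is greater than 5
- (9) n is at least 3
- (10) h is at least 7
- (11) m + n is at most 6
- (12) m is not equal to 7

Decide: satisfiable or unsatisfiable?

From constraint 10: h ≥ 7. From constraints 6 and 9: m ≥ n ≥ 3. Hence h + m ≥ 10. But constraint 5 requires h + m = 9, and 9 < 10. Contradiction.

Unsatisfiable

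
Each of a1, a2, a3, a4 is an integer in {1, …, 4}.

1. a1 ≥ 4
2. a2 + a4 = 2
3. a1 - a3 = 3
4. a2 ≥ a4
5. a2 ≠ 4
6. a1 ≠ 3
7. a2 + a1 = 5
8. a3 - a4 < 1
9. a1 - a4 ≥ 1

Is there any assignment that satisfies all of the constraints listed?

Setting (a1, a2, a3, a4) = (4, 1, 1, 1) satisfies everything: constraint 2: a2 + a4 = 2; constraint 3: a1 - a3 = 3; constraint 7: a2 + a1 = 5, and the others follow.

Satisfiable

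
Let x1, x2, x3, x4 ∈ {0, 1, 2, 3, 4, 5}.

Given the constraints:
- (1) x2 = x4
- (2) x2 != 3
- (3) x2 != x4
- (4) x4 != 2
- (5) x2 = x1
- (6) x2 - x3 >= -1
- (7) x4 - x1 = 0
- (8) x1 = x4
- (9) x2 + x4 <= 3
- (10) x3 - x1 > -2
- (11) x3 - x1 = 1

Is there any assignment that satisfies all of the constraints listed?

Unsatisfiable

From constraints 5 and 8, x2 = x1 = x4, so x2 = x4. But constraint 3 says x2 ≠ x4. Contradiction.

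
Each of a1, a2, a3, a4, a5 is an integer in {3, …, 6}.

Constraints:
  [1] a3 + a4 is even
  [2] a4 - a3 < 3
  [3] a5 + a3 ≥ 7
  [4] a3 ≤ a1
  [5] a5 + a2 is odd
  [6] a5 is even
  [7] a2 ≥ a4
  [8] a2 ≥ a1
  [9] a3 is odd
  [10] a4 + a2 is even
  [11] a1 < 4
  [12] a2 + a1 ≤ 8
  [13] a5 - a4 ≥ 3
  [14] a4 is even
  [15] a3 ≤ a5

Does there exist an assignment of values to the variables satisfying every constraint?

Unsatisfiable

Constraint 9 makes a3 odd and constraint 14 makes a4 even, so a3 + a4 must be odd. Constraint 1 says a3 + a4 is even — contradiction.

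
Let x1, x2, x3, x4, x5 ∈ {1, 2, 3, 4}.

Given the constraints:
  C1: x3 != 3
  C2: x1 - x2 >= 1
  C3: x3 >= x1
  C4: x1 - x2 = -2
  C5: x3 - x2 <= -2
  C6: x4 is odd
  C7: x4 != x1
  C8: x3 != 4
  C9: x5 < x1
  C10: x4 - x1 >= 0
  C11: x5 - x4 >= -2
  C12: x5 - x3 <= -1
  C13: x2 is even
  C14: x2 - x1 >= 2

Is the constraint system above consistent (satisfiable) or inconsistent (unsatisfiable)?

Unsatisfiable

Constraints 2, 5, 10, 11, and 12 give x5 − x4 ≥ -2, x4 − x1 ≥ 0, x1 − x2 ≥ 1, x2 − x3 ≥ 2, x3 − x5 ≥ 1.
Adding all 5 inequalities: the left sides telescope to 0, and the right sides sum to (-2) + 0 + 1 + 2 + 1 = 2. So 0 ≥ 2, which is false.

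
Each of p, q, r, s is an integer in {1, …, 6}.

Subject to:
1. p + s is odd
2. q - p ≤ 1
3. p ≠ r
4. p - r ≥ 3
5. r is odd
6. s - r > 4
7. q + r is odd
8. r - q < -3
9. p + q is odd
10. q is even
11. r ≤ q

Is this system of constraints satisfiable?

Satisfiable

Take p = 5, q = 6, r = 1, s = 6. Then constraint 2: q - p = 1; constraint 4: p - r = 4, and every other listed constraint is also met.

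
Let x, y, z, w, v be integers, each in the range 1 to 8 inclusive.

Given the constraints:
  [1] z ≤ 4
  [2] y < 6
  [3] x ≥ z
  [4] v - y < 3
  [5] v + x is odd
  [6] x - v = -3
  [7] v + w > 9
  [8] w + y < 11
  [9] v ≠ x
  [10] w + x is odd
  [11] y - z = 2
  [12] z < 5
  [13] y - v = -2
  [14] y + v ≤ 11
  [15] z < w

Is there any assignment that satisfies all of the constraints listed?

Satisfiable

The assignment x = 3, y = 4, z = 2, w = 6, v = 6 works:
  constraint 4 holds since v - y = 2.
  constraint 6 holds since x - v = -3.
  constraint 7 holds since v + w = 12.
The rest check out directly.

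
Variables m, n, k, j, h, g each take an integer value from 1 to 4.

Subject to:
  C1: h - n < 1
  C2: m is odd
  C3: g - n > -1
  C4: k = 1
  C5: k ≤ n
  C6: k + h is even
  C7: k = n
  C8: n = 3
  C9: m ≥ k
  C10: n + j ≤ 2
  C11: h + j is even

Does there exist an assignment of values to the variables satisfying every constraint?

Unsatisfiable

Constraint 4 fixes k = 1 and constraint 8 fixes n = 3, but constraint 7 requires k = n. Since 1 ≠ 3, contradiction.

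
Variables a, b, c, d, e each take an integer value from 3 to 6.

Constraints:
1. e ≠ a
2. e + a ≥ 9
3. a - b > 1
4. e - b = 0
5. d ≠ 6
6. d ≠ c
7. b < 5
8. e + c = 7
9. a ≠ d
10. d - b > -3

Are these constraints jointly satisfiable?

Satisfiable

One satisfying assignment is a = 6, b = 4, c = 3, d = 4, e = 4.
For the less obvious constraints — constraint 2: e + a = 10; constraint 3: a - b = 2; constraint 4: e - b = 0 — and the others hold by inspection.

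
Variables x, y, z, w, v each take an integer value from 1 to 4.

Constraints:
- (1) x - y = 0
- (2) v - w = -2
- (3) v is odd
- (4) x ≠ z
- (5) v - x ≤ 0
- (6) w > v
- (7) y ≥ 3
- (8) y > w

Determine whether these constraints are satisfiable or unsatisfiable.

Try x = 4, y = 4, z = 3, w = 3, v = 1.
Check constraint 1: x - y = 0; constraint 2: v - w = -2. The remaining constraints are straightforward to verify.

Satisfiable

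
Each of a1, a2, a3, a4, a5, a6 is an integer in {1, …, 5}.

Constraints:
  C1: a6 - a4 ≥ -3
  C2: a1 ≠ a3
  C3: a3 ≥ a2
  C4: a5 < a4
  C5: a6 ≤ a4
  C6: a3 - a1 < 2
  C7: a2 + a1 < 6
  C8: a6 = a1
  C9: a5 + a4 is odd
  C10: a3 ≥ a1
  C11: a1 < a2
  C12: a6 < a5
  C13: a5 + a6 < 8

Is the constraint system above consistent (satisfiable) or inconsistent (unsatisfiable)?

Satisfiable

Setting (a1, a2, a3, a4, a5, a6) = (2, 3, 3, 4, 3, 2) satisfies everything: constraint 1: a6 - a4 = -2; constraint 6: a3 - a1 = 1; constraint 7: a2 + a1 = 5, and the others follow.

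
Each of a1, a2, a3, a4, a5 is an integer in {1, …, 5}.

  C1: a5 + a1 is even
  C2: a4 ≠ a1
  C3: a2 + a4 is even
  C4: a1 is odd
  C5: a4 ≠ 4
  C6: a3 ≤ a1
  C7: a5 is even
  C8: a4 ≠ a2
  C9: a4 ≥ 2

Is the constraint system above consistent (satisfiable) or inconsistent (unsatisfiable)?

Constraint 7 makes a5 even and constraint 4 makes a1 odd, so a5 + a1 must be odd. Constraint 1 says a5 + a1 is even — contradiction.

Unsatisfiable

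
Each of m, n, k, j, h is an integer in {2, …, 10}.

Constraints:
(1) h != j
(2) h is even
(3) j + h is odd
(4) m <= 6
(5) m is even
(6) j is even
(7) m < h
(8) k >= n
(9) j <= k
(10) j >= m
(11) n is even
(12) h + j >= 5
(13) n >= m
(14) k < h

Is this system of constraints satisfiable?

Constraint 6 makes j even and constraint 2 makes h even, so j + h must be even. Constraint 3 says j + h is odd — contradiction.

Unsatisfiable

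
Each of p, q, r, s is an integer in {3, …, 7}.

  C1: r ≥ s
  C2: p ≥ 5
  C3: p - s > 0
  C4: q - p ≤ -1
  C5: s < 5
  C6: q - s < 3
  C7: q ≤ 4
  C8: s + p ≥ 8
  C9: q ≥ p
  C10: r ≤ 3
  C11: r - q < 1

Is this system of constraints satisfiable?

Unsatisfiable

From constraints 1 and 10: s ≤ r ≤ 3. From constraints 7 and 9: p ≤ q ≤ 4. Hence s + p ≤ 7. But constraint 8 requires s + p ≥ 8, and 8 > 7. Contradiction.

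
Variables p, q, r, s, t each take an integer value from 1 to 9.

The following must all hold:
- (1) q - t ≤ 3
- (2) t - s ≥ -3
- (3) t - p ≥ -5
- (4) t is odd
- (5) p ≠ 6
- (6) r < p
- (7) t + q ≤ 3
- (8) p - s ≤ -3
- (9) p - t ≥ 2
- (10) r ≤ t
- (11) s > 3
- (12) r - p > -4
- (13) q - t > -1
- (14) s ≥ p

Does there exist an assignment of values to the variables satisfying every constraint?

Constraints 2, 8, and 9 give s − p ≥ 3, p − t ≥ 2, t − s ≥ -3.
Adding all 3 inequalities: the left sides telescope to 0, and the right sides sum to 3 + 2 + (-3) = 2. So 0 ≥ 2, which is false.

Unsatisfiable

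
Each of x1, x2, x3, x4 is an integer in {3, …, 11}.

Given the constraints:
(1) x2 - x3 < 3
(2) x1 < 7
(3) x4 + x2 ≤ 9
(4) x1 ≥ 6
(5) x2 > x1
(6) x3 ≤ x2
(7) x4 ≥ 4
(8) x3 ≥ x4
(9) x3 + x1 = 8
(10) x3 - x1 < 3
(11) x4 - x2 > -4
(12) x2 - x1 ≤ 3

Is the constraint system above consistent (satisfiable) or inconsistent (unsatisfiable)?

From constraints 7 and 8: x3 ≥ x4 ≥ 4. From constraint 4: x1 ≥ 6. Hence x3 + x1 ≥ 10. But constraint 9 requires x3 + x1 = 8, and 8 < 10. Contradiction.

Unsatisfiable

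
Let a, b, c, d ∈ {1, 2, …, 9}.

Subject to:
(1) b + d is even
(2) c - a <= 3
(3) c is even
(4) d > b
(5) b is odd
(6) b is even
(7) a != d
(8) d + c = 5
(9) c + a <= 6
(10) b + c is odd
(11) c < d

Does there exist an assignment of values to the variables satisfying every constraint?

Unsatisfiable

Constraint 6 makes b even and constraint 3 makes c even, so b + c must be even. Constraint 10 says b + c is odd — contradiction.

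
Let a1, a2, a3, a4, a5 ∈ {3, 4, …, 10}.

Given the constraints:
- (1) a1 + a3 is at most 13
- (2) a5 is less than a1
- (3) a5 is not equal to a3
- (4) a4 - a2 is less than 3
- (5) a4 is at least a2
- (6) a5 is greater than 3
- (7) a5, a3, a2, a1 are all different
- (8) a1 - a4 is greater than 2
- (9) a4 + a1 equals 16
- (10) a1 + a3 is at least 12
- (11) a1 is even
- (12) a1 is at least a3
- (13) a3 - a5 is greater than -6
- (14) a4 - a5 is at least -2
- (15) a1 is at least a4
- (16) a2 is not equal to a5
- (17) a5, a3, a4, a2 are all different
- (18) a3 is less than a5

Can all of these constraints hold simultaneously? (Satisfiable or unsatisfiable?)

Satisfiable

Try a1 = 10, a2 = 5, a3 = 3, a4 = 6, a5 = 8.
Check constraint 1: a1 + a3 = 13; constraint 4: a4 - a2 = 1. The remaining constraints are straightforward to verify.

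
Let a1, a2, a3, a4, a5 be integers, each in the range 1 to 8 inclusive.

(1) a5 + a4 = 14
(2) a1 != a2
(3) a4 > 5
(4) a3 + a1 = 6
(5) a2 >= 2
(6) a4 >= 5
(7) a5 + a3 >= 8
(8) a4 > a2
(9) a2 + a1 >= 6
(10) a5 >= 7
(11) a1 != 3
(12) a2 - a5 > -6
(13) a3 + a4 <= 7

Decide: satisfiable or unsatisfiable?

Take a1 = 5, a2 = 3, a3 = 1, a4 = 6, a5 = 8. Then constraint 1: a5 + a4 = 14; constraint 4: a3 + a1 = 6, and every other listed constraint is also met.

Satisfiable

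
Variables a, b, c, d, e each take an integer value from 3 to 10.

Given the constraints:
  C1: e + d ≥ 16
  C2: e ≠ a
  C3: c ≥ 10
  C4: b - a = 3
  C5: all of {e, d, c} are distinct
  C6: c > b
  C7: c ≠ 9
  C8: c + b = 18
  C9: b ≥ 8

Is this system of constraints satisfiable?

Setting (a, b, c, d, e) = (5, 8, 10, 9, 8) satisfies everything: constraint 1: e + d = 17; constraint 4: b - a = 3; constraint 8: c + b = 18, and the others follow.

Satisfiable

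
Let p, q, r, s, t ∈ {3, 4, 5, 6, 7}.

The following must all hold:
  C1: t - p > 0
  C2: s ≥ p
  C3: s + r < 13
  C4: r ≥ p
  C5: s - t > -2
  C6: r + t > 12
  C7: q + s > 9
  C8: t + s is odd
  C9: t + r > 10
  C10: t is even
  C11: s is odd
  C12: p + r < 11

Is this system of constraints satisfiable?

Try p = 3, q = 7, r = 7, s = 5, t = 6.
Check constraint 1: t - p = 3; constraint 3: s + r = 12; constraint 5: s - t = -1. The remaining constraints are straightforward to verify.

Satisfiable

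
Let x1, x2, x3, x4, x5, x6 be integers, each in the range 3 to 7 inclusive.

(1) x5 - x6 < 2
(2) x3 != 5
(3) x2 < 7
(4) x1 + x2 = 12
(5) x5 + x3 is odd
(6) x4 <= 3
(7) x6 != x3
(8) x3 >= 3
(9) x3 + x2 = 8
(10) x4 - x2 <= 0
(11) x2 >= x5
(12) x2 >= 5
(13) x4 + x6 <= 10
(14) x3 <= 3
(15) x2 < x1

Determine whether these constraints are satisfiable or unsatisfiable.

Setting (x1, x2, x3, x4, x5, x6) = (7, 5, 3, 3, 4, 4) satisfies everything: constraint 1: x5 - x6 = 0; constraint 4: x1 + x2 = 12, and the others follow.

Satisfiable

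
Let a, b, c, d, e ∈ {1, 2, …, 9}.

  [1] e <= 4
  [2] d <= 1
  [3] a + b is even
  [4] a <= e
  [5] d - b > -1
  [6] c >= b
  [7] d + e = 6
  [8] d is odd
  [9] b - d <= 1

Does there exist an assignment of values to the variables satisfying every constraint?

Unsatisfiable

From constraint 2: d ≤ 1. From constraint 1: e ≤ 4. Hence d + e ≤ 5. But constraint 7 requires d + e = 6, and 6 > 5. Contradiction.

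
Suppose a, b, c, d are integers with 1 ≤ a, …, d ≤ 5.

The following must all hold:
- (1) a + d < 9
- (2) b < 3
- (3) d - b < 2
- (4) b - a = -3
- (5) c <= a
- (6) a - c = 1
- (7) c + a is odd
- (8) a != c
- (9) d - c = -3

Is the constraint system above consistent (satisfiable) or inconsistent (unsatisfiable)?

Setting (a, b, c, d) = (5, 2, 4, 1) satisfies everything: constraint 1: a + d = 6; constraint 3: d - b = -1, and the others follow.

Satisfiable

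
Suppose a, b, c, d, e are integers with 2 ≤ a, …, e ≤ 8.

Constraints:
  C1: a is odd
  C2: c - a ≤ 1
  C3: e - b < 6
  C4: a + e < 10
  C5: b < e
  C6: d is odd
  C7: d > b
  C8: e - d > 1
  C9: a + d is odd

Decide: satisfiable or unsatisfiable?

Unsatisfiable

Constraint 1 makes a odd and constraint 6 makes d odd, so a + d must be even. Constraint 9 says a + d is odd — contradiction.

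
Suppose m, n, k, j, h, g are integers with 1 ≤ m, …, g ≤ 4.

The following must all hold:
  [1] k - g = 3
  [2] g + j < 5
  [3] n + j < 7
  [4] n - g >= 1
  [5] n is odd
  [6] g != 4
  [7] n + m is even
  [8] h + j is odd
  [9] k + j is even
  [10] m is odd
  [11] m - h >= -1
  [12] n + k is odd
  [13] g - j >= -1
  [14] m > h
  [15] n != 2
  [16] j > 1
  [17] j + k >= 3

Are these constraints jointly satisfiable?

Satisfiable

The assignment m = 3, n = 3, k = 4, j = 2, h = 1, g = 1 works:
  constraint 1 holds since k - g = 3.
  constraint 2 holds since g + j = 3.
  constraint 3 holds since n + j = 5.
The rest check out directly.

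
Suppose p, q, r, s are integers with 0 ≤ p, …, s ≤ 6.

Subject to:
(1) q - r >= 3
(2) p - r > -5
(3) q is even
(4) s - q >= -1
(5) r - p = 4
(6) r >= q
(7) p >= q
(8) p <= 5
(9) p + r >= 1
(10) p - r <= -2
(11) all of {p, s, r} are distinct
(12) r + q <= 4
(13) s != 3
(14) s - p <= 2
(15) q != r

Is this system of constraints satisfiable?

Constraints 1, 4, 10, and 14 give p − s ≥ -2, s − q ≥ -1, q − r ≥ 3, r − p ≥ 2.
Adding all 4 inequalities: the left sides telescope to 0, and the right sides sum to (-2) + (-1) + 3 + 2 = 2. So 0 ≥ 2, which is false.

Unsatisfiable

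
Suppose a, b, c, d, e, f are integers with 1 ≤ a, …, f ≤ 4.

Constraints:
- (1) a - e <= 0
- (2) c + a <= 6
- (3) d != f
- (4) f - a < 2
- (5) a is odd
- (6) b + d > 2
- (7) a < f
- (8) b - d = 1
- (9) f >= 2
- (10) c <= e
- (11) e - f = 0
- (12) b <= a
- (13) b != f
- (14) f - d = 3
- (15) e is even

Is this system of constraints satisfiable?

Satisfiable

Take a = 3, b = 2, c = 3, d = 1, e = 4, f = 4. Then constraint 1: a - e = -1; constraint 2: c + a = 6; constraint 4: f - a = 1, and every other listed constraint is also met.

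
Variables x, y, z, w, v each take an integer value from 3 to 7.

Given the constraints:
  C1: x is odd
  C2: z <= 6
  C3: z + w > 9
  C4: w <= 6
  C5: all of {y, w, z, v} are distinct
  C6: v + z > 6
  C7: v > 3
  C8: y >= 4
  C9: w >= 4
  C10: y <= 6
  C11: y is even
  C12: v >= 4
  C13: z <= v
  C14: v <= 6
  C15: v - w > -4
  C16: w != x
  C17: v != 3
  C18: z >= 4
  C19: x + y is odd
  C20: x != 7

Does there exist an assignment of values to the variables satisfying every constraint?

Constraints 2, 4, 8, 9, 10, 12, 14, and 18 confine each of y, w, z, v to the 3 values {4, …, 6}.
Constraint 5 requires all 4 of them to be distinct, but only 3 values are available — impossible by the pigeonhole principle.

Unsatisfiable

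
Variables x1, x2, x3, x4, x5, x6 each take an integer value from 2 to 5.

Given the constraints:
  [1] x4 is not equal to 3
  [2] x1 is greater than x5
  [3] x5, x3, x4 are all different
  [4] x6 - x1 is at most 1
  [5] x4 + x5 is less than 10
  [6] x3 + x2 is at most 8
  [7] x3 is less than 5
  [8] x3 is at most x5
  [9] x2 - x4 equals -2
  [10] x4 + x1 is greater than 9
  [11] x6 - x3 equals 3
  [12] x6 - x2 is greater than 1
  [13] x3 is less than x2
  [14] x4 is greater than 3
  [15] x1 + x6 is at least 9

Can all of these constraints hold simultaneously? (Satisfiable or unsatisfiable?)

Setting (x1, x2, x3, x4, x5, x6) = (5, 3, 2, 5, 4, 5) satisfies everything: constraint 4: x6 - x1 = 0; constraint 5: x4 + x5 = 9; constraint 6: x3 + x2 = 5, and the others follow.

Satisfiable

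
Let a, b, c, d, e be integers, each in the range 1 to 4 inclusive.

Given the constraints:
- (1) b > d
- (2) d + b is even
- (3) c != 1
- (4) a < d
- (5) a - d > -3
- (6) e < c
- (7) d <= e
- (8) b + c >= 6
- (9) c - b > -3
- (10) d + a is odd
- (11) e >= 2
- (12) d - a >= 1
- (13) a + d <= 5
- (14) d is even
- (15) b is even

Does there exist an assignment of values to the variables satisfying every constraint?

Satisfiable

One satisfying assignment is a = 1, b = 4, c = 4, d = 2, e = 3.
For the less obvious constraints — constraint 5: a - d = -1; constraint 8: b + c = 8; constraint 9: c - b = 0 — and the others hold by inspection.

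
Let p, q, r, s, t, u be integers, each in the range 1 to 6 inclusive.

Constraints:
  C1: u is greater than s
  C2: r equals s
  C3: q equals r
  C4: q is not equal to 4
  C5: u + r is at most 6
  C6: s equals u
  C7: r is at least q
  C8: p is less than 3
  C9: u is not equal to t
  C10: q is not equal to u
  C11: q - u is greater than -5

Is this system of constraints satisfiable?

Unsatisfiable

From constraints 2, 3, and 6, q = r = s = u, so q = u. But constraint 10 says q ≠ u. Contradiction.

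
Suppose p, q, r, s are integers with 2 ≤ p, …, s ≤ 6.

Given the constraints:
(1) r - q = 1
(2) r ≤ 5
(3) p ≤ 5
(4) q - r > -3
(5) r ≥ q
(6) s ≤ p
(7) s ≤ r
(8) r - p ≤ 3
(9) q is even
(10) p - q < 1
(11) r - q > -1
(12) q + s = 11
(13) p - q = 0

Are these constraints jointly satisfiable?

From constraints 2 and 5: q ≤ r ≤ 5. From constraints 3 and 6: s ≤ p ≤ 5. Hence q + s ≤ 10. But constraint 12 requires q + s = 11, and 11 > 10. Contradiction.

Unsatisfiable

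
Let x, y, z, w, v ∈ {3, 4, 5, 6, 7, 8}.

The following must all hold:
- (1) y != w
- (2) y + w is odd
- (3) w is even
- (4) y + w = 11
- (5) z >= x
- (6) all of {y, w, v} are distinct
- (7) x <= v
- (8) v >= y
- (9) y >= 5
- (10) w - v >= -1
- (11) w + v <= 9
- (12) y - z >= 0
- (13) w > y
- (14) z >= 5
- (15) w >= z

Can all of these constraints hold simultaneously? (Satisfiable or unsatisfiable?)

Unsatisfiable

From constraints 14 and 15: w ≥ z ≥ 5. From constraints 8 and 9: v ≥ y ≥ 5. Hence w + v ≥ 10. But constraint 11 requires w + v ≤ 9, and 9 < 10. Contradiction.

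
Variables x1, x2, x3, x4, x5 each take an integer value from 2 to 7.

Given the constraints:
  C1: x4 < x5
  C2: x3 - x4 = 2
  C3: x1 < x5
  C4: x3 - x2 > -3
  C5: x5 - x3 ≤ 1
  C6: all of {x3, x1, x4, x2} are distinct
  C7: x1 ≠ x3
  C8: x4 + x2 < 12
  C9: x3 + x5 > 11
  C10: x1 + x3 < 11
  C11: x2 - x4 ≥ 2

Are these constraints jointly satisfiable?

Satisfiable

The assignment x1 = 2, x2 = 7, x3 = 6, x4 = 4, x5 = 6 works:
  constraint 2 holds since x3 - x4 = 2.
  constraint 4 holds since x3 - x2 = -1.
  constraint 5 holds since x5 - x3 = 0.
The rest check out directly.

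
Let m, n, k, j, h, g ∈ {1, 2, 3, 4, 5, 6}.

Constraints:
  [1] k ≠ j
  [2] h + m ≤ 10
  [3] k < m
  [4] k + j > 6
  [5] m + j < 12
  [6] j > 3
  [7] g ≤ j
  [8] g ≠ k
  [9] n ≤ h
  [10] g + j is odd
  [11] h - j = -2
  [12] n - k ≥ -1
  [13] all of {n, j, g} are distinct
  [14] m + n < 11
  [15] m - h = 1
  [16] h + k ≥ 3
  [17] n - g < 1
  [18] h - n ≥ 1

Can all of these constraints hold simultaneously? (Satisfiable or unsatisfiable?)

The assignment m = 5, n = 3, k = 1, j = 6, h = 4, g = 5 works:
  constraint 2 holds since h + m = 9.
  constraint 4 holds since k + j = 7.
The rest check out directly.

Satisfiable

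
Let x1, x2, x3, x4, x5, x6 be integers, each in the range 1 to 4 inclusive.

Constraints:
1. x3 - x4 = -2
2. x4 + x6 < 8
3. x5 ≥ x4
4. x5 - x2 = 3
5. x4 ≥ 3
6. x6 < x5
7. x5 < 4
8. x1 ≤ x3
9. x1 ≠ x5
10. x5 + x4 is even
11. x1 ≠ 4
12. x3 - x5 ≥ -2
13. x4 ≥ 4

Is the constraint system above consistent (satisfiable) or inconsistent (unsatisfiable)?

Unsatisfiable

From constraints 3 and 13: x5 ≥ x4 and x4 ≥ 4, so x5 ≥ 4. From constraint 7: x5 ≤ 3. But 3 < 4, so no value of x5 works.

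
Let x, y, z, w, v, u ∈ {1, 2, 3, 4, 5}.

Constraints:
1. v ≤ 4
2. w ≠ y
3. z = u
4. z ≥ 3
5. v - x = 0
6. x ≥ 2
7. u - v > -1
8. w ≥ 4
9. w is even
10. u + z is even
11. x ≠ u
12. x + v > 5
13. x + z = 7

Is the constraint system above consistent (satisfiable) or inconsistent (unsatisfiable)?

The assignment x = 3, y = 3, z = 4, w = 4, v = 3, u = 4 works:
  constraint 5 holds since v - x = 0.
  constraint 7 holds since u - v = 1.
  constraint 12 holds since x + v = 6.
The rest check out directly.

Satisfiable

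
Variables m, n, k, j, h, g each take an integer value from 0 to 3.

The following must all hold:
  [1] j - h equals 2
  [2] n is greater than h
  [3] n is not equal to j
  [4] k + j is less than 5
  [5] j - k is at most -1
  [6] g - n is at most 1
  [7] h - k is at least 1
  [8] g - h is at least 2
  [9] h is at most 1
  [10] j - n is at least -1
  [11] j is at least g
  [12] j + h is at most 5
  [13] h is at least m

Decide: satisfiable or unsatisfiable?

Constraints 5, 6, 7, 8, and 10 give h − k ≥ 1, k − j ≥ 1, j − n ≥ -1, n − g ≥ -1, g − h ≥ 2.
Adding all 5 inequalities: the left sides telescope to 0, and the right sides sum to 1 + 1 + (-1) + (-1) + 2 = 2. So 0 ≥ 2, which is false.

Unsatisfiable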